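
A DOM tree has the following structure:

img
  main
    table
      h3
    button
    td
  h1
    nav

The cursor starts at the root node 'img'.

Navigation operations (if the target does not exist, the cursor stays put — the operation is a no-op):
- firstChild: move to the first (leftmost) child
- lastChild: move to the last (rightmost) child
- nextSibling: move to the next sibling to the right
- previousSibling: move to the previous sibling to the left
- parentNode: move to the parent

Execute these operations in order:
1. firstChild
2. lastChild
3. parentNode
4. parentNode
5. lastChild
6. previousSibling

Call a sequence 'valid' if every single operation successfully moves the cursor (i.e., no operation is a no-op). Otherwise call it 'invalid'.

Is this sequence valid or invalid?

Answer: valid

Derivation:
After 1 (firstChild): main
After 2 (lastChild): td
After 3 (parentNode): main
After 4 (parentNode): img
After 5 (lastChild): h1
After 6 (previousSibling): main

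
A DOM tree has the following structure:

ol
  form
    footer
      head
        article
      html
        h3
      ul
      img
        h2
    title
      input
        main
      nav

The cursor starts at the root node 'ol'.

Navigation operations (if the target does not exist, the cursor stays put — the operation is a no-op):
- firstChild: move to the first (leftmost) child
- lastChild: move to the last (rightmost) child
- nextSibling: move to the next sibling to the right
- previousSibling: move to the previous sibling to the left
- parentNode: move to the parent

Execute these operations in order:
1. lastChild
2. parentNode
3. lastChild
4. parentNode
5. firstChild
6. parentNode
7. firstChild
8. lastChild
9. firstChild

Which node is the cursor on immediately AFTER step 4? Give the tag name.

Answer: ol

Derivation:
After 1 (lastChild): form
After 2 (parentNode): ol
After 3 (lastChild): form
After 4 (parentNode): ol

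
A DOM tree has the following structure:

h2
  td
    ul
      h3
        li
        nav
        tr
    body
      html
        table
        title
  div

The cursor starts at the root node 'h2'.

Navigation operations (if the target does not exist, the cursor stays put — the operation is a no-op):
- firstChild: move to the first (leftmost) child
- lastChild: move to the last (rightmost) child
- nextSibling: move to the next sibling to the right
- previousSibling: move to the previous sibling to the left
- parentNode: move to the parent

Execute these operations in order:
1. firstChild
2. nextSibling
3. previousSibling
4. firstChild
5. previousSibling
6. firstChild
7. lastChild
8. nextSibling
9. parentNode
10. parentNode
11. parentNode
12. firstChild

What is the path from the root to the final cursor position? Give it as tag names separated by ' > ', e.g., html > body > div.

After 1 (firstChild): td
After 2 (nextSibling): div
After 3 (previousSibling): td
After 4 (firstChild): ul
After 5 (previousSibling): ul (no-op, stayed)
After 6 (firstChild): h3
After 7 (lastChild): tr
After 8 (nextSibling): tr (no-op, stayed)
After 9 (parentNode): h3
After 10 (parentNode): ul
After 11 (parentNode): td
After 12 (firstChild): ul

Answer: h2 > td > ul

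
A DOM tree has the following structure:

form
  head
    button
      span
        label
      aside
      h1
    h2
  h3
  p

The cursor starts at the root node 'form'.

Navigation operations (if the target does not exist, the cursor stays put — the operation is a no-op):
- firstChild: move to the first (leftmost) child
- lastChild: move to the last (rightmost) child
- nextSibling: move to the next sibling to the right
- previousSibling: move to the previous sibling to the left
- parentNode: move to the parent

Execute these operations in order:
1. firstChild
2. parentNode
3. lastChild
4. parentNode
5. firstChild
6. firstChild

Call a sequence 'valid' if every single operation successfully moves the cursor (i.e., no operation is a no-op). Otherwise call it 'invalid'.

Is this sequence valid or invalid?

Answer: valid

Derivation:
After 1 (firstChild): head
After 2 (parentNode): form
After 3 (lastChild): p
After 4 (parentNode): form
After 5 (firstChild): head
After 6 (firstChild): button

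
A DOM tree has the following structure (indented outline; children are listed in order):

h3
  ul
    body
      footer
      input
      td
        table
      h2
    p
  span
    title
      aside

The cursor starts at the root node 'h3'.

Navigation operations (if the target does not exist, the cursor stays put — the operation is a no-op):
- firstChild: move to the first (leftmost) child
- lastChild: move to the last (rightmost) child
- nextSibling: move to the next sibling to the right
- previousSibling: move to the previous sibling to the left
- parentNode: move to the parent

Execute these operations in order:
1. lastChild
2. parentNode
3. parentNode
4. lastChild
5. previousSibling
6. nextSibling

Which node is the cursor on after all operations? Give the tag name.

After 1 (lastChild): span
After 2 (parentNode): h3
After 3 (parentNode): h3 (no-op, stayed)
After 4 (lastChild): span
After 5 (previousSibling): ul
After 6 (nextSibling): span

Answer: span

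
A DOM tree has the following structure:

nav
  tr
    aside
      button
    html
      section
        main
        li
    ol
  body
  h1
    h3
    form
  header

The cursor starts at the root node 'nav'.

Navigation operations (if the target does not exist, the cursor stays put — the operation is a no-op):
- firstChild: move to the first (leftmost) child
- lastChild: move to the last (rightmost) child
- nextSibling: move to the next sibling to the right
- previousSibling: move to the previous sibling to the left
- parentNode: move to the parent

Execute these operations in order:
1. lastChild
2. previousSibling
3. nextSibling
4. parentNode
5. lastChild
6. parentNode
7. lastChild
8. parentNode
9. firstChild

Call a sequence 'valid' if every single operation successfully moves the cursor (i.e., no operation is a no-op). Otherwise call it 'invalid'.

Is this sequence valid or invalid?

After 1 (lastChild): header
After 2 (previousSibling): h1
After 3 (nextSibling): header
After 4 (parentNode): nav
After 5 (lastChild): header
After 6 (parentNode): nav
After 7 (lastChild): header
After 8 (parentNode): nav
After 9 (firstChild): tr

Answer: valid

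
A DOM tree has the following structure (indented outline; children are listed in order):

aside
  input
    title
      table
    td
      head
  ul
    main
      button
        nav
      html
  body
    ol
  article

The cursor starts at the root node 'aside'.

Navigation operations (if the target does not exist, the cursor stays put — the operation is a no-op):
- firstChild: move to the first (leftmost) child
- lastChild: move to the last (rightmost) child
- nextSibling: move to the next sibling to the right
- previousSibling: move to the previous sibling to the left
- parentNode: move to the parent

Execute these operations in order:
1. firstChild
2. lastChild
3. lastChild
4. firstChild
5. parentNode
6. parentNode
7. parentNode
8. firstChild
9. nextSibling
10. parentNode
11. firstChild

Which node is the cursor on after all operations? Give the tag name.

After 1 (firstChild): input
After 2 (lastChild): td
After 3 (lastChild): head
After 4 (firstChild): head (no-op, stayed)
After 5 (parentNode): td
After 6 (parentNode): input
After 7 (parentNode): aside
After 8 (firstChild): input
After 9 (nextSibling): ul
After 10 (parentNode): aside
After 11 (firstChild): input

Answer: input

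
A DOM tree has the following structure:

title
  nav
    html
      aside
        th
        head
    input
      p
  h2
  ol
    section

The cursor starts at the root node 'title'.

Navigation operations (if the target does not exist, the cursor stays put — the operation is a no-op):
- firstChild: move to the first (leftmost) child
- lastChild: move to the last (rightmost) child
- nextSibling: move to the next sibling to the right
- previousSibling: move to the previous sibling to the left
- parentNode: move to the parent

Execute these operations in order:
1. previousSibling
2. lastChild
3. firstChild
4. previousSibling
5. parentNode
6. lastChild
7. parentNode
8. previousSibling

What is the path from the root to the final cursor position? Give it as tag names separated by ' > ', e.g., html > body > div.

Answer: title > h2

Derivation:
After 1 (previousSibling): title (no-op, stayed)
After 2 (lastChild): ol
After 3 (firstChild): section
After 4 (previousSibling): section (no-op, stayed)
After 5 (parentNode): ol
After 6 (lastChild): section
After 7 (parentNode): ol
After 8 (previousSibling): h2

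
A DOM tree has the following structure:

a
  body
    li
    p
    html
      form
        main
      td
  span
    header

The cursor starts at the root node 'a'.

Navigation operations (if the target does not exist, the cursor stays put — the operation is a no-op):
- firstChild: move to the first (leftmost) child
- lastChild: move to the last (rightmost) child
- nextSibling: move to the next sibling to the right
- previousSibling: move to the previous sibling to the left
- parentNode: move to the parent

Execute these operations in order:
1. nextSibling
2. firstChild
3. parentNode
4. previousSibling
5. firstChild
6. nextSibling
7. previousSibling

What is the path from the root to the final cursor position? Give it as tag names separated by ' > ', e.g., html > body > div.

Answer: a > body

Derivation:
After 1 (nextSibling): a (no-op, stayed)
After 2 (firstChild): body
After 3 (parentNode): a
After 4 (previousSibling): a (no-op, stayed)
After 5 (firstChild): body
After 6 (nextSibling): span
After 7 (previousSibling): body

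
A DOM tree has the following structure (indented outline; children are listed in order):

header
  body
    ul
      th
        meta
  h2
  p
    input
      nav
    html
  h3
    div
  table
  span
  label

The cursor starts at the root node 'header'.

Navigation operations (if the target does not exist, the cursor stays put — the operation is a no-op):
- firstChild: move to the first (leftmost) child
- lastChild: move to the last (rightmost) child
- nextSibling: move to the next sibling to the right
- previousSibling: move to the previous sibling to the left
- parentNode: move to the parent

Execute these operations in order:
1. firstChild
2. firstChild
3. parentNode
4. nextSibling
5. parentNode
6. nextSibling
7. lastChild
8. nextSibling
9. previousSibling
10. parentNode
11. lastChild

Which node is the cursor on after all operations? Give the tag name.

After 1 (firstChild): body
After 2 (firstChild): ul
After 3 (parentNode): body
After 4 (nextSibling): h2
After 5 (parentNode): header
After 6 (nextSibling): header (no-op, stayed)
After 7 (lastChild): label
After 8 (nextSibling): label (no-op, stayed)
After 9 (previousSibling): span
After 10 (parentNode): header
After 11 (lastChild): label

Answer: label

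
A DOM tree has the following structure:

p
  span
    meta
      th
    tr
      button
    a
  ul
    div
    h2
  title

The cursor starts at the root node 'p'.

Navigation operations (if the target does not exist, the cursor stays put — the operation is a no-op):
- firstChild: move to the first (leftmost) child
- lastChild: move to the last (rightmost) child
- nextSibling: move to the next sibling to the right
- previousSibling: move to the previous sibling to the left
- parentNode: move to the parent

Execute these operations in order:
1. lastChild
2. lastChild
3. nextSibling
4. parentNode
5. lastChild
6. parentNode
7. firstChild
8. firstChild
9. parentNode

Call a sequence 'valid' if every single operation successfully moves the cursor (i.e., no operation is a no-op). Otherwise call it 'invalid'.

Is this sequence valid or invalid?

After 1 (lastChild): title
After 2 (lastChild): title (no-op, stayed)
After 3 (nextSibling): title (no-op, stayed)
After 4 (parentNode): p
After 5 (lastChild): title
After 6 (parentNode): p
After 7 (firstChild): span
After 8 (firstChild): meta
After 9 (parentNode): span

Answer: invalid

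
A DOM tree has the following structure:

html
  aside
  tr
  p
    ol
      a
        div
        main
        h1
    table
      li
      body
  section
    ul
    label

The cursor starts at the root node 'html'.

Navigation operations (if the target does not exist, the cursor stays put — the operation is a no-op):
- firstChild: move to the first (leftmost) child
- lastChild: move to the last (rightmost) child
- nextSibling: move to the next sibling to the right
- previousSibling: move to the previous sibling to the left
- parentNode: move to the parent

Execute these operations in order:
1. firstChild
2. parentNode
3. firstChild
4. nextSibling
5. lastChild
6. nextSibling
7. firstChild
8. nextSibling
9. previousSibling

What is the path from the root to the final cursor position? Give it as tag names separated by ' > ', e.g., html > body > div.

After 1 (firstChild): aside
After 2 (parentNode): html
After 3 (firstChild): aside
After 4 (nextSibling): tr
After 5 (lastChild): tr (no-op, stayed)
After 6 (nextSibling): p
After 7 (firstChild): ol
After 8 (nextSibling): table
After 9 (previousSibling): ol

Answer: html > p > ol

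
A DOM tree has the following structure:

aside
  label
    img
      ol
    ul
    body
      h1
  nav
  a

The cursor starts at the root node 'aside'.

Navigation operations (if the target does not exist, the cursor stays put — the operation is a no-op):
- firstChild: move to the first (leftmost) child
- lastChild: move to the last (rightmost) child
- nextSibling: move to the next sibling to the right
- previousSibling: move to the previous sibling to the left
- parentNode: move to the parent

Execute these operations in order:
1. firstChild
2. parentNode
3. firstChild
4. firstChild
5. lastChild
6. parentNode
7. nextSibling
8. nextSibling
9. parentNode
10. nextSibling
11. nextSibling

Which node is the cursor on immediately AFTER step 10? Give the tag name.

After 1 (firstChild): label
After 2 (parentNode): aside
After 3 (firstChild): label
After 4 (firstChild): img
After 5 (lastChild): ol
After 6 (parentNode): img
After 7 (nextSibling): ul
After 8 (nextSibling): body
After 9 (parentNode): label
After 10 (nextSibling): nav

Answer: nav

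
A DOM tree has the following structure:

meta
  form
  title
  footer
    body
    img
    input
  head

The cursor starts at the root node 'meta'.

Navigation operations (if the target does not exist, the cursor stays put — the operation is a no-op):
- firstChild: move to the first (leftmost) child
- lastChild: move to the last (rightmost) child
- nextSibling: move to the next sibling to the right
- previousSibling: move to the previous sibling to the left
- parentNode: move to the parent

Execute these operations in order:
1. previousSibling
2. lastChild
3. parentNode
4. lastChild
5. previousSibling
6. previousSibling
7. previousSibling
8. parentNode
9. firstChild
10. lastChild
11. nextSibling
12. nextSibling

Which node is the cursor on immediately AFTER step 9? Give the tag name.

After 1 (previousSibling): meta (no-op, stayed)
After 2 (lastChild): head
After 3 (parentNode): meta
After 4 (lastChild): head
After 5 (previousSibling): footer
After 6 (previousSibling): title
After 7 (previousSibling): form
After 8 (parentNode): meta
After 9 (firstChild): form

Answer: form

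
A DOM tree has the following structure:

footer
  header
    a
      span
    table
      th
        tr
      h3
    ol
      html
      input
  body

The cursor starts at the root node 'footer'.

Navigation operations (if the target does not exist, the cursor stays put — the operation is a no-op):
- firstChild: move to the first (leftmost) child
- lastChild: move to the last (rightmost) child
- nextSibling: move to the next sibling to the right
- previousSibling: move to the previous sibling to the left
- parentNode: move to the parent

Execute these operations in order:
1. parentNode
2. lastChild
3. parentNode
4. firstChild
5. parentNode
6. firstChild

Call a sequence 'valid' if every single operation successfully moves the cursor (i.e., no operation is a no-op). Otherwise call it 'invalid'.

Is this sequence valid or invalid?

Answer: invalid

Derivation:
After 1 (parentNode): footer (no-op, stayed)
After 2 (lastChild): body
After 3 (parentNode): footer
After 4 (firstChild): header
After 5 (parentNode): footer
After 6 (firstChild): header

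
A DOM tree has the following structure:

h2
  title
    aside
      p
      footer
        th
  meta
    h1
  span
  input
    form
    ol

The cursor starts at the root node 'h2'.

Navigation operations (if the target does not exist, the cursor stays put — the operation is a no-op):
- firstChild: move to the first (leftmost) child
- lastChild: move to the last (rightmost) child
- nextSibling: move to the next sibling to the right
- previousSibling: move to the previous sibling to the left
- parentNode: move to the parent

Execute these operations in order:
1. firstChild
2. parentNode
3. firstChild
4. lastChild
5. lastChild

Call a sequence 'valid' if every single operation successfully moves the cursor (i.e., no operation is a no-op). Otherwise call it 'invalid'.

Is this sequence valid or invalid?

After 1 (firstChild): title
After 2 (parentNode): h2
After 3 (firstChild): title
After 4 (lastChild): aside
After 5 (lastChild): footer

Answer: valid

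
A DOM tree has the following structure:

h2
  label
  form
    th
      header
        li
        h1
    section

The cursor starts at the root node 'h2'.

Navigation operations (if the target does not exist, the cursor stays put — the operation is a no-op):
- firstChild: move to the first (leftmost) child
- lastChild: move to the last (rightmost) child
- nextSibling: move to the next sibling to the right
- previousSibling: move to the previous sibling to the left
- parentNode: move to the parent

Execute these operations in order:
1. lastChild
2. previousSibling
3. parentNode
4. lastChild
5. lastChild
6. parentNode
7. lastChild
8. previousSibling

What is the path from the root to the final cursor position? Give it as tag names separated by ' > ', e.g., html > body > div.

After 1 (lastChild): form
After 2 (previousSibling): label
After 3 (parentNode): h2
After 4 (lastChild): form
After 5 (lastChild): section
After 6 (parentNode): form
After 7 (lastChild): section
After 8 (previousSibling): th

Answer: h2 > form > th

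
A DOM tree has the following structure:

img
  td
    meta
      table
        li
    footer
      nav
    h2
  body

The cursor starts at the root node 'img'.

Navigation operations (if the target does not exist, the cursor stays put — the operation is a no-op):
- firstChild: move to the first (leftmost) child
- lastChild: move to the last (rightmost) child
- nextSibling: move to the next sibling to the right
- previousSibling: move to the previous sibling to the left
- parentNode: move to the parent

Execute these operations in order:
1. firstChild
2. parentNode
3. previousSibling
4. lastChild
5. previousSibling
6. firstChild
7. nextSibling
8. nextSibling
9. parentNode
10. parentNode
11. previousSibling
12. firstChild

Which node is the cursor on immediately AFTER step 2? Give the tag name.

Answer: img

Derivation:
After 1 (firstChild): td
After 2 (parentNode): img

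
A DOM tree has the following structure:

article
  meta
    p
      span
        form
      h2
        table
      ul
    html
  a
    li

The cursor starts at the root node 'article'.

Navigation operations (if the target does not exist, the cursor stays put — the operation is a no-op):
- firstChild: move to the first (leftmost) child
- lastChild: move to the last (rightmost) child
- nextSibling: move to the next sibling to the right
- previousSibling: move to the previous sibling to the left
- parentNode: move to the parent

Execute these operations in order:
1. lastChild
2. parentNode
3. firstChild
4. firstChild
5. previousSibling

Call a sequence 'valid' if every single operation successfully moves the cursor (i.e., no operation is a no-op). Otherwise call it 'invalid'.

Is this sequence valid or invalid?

Answer: invalid

Derivation:
After 1 (lastChild): a
After 2 (parentNode): article
After 3 (firstChild): meta
After 4 (firstChild): p
After 5 (previousSibling): p (no-op, stayed)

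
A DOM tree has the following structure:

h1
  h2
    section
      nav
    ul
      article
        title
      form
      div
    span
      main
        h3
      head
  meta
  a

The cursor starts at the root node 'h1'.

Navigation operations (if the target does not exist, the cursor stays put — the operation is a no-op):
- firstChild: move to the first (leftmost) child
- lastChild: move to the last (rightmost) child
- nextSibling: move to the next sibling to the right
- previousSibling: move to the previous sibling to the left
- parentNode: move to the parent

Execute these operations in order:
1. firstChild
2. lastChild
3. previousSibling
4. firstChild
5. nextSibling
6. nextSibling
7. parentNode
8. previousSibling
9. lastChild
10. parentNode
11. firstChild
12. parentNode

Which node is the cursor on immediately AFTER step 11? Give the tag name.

Answer: nav

Derivation:
After 1 (firstChild): h2
After 2 (lastChild): span
After 3 (previousSibling): ul
After 4 (firstChild): article
After 5 (nextSibling): form
After 6 (nextSibling): div
After 7 (parentNode): ul
After 8 (previousSibling): section
After 9 (lastChild): nav
After 10 (parentNode): section
After 11 (firstChild): nav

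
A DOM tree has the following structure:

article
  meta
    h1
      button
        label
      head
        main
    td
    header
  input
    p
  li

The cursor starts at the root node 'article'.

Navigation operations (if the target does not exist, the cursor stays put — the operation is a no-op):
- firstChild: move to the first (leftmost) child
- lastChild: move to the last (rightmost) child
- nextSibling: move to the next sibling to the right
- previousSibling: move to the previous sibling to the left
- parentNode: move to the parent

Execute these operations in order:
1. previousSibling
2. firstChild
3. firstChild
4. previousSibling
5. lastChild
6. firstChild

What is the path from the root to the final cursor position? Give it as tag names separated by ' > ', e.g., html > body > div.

Answer: article > meta > h1 > head > main

Derivation:
After 1 (previousSibling): article (no-op, stayed)
After 2 (firstChild): meta
After 3 (firstChild): h1
After 4 (previousSibling): h1 (no-op, stayed)
After 5 (lastChild): head
After 6 (firstChild): main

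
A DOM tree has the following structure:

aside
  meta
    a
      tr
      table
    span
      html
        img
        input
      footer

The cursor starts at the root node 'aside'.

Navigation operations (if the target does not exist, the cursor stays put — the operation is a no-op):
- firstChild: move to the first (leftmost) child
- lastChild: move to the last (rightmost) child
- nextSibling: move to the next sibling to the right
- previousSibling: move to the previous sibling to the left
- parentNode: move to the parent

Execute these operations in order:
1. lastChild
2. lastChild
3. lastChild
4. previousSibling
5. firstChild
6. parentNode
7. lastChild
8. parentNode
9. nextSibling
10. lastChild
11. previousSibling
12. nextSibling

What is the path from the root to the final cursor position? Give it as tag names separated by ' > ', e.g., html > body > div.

Answer: aside > meta > span > footer

Derivation:
After 1 (lastChild): meta
After 2 (lastChild): span
After 3 (lastChild): footer
After 4 (previousSibling): html
After 5 (firstChild): img
After 6 (parentNode): html
After 7 (lastChild): input
After 8 (parentNode): html
After 9 (nextSibling): footer
After 10 (lastChild): footer (no-op, stayed)
After 11 (previousSibling): html
After 12 (nextSibling): footer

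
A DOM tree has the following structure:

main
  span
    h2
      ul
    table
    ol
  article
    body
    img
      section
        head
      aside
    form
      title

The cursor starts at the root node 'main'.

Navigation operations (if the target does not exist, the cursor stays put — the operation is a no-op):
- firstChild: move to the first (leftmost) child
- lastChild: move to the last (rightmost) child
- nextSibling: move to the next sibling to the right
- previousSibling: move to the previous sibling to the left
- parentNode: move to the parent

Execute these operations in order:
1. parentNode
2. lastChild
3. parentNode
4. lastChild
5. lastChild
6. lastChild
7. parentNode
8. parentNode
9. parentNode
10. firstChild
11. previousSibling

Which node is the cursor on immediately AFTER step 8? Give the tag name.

Answer: article

Derivation:
After 1 (parentNode): main (no-op, stayed)
After 2 (lastChild): article
After 3 (parentNode): main
After 4 (lastChild): article
After 5 (lastChild): form
After 6 (lastChild): title
After 7 (parentNode): form
After 8 (parentNode): article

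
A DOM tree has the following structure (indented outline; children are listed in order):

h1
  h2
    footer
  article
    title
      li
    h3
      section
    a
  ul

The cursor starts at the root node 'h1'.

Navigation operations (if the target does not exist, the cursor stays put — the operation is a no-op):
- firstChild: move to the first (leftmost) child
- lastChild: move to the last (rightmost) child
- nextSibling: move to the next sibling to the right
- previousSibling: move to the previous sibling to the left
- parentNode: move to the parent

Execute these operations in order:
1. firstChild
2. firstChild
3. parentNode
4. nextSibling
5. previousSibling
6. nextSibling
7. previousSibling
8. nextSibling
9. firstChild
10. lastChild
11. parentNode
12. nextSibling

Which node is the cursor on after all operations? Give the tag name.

After 1 (firstChild): h2
After 2 (firstChild): footer
After 3 (parentNode): h2
After 4 (nextSibling): article
After 5 (previousSibling): h2
After 6 (nextSibling): article
After 7 (previousSibling): h2
After 8 (nextSibling): article
After 9 (firstChild): title
After 10 (lastChild): li
After 11 (parentNode): title
After 12 (nextSibling): h3

Answer: h3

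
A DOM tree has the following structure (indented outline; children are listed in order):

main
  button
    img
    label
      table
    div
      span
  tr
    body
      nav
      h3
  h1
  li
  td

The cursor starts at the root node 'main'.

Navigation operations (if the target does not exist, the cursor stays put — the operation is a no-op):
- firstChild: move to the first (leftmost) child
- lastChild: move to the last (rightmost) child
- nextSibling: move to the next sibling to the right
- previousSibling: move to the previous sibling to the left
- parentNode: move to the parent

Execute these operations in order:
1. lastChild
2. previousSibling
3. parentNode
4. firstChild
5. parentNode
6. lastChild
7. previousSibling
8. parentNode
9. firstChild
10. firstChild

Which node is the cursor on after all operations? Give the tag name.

After 1 (lastChild): td
After 2 (previousSibling): li
After 3 (parentNode): main
After 4 (firstChild): button
After 5 (parentNode): main
After 6 (lastChild): td
After 7 (previousSibling): li
After 8 (parentNode): main
After 9 (firstChild): button
After 10 (firstChild): img

Answer: img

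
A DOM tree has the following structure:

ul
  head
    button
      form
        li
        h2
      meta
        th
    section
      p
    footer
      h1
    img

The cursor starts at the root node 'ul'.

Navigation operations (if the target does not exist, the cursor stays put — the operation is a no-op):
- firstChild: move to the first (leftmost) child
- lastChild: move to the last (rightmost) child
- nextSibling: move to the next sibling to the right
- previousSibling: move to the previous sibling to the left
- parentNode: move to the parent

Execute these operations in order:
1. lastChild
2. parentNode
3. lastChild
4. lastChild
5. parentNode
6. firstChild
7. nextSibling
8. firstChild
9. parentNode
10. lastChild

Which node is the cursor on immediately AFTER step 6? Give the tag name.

Answer: button

Derivation:
After 1 (lastChild): head
After 2 (parentNode): ul
After 3 (lastChild): head
After 4 (lastChild): img
After 5 (parentNode): head
After 6 (firstChild): button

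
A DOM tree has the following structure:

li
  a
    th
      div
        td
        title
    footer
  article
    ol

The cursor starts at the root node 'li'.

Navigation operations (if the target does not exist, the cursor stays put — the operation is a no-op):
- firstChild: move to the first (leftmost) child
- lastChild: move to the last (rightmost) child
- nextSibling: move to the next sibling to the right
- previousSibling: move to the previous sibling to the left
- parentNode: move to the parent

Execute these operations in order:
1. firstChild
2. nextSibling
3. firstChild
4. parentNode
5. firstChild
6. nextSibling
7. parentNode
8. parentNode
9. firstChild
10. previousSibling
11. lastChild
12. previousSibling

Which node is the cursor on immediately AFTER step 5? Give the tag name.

After 1 (firstChild): a
After 2 (nextSibling): article
After 3 (firstChild): ol
After 4 (parentNode): article
After 5 (firstChild): ol

Answer: ol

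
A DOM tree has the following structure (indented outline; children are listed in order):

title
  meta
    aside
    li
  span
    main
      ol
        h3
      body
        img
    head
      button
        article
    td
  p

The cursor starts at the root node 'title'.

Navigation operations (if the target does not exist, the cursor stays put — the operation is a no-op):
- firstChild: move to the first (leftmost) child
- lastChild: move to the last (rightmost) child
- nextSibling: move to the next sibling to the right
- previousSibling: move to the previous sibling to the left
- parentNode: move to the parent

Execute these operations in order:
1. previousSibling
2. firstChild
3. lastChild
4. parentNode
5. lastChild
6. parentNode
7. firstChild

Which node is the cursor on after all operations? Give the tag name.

Answer: aside

Derivation:
After 1 (previousSibling): title (no-op, stayed)
After 2 (firstChild): meta
After 3 (lastChild): li
After 4 (parentNode): meta
After 5 (lastChild): li
After 6 (parentNode): meta
After 7 (firstChild): aside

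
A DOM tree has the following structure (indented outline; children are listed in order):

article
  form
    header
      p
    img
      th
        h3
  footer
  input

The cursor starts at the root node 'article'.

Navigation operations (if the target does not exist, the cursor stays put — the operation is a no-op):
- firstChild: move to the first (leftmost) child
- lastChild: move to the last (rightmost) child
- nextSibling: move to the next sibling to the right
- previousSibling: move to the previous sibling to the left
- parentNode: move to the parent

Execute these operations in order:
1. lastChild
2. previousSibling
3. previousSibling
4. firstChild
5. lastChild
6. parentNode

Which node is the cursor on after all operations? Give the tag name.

Answer: header

Derivation:
After 1 (lastChild): input
After 2 (previousSibling): footer
After 3 (previousSibling): form
After 4 (firstChild): header
After 5 (lastChild): p
After 6 (parentNode): header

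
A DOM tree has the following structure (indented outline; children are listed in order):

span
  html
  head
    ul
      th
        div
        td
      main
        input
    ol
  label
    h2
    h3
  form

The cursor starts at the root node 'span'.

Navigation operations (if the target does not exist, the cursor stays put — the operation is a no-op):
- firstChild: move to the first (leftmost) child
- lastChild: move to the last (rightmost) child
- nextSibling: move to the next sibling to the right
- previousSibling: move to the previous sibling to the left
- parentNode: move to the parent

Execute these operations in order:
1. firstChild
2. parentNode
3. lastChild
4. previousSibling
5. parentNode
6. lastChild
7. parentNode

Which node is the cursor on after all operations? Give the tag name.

Answer: span

Derivation:
After 1 (firstChild): html
After 2 (parentNode): span
After 3 (lastChild): form
After 4 (previousSibling): label
After 5 (parentNode): span
After 6 (lastChild): form
After 7 (parentNode): span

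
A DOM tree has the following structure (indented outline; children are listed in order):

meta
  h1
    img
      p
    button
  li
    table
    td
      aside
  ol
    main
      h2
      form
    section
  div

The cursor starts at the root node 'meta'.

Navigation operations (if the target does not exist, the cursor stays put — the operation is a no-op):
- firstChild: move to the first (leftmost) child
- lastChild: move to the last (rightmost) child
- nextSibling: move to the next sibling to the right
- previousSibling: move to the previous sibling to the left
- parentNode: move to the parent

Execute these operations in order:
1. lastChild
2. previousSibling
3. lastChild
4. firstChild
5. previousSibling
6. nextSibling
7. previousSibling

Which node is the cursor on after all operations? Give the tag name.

Answer: main

Derivation:
After 1 (lastChild): div
After 2 (previousSibling): ol
After 3 (lastChild): section
After 4 (firstChild): section (no-op, stayed)
After 5 (previousSibling): main
After 6 (nextSibling): section
After 7 (previousSibling): main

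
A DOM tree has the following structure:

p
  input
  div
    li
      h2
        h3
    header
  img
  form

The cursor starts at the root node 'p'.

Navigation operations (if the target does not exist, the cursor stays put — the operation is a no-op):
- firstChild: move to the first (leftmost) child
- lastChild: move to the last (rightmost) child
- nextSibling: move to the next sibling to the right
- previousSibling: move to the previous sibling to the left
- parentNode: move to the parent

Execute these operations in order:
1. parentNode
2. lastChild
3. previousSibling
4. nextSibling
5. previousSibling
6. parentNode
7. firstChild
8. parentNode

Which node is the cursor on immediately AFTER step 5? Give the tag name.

Answer: img

Derivation:
After 1 (parentNode): p (no-op, stayed)
After 2 (lastChild): form
After 3 (previousSibling): img
After 4 (nextSibling): form
After 5 (previousSibling): img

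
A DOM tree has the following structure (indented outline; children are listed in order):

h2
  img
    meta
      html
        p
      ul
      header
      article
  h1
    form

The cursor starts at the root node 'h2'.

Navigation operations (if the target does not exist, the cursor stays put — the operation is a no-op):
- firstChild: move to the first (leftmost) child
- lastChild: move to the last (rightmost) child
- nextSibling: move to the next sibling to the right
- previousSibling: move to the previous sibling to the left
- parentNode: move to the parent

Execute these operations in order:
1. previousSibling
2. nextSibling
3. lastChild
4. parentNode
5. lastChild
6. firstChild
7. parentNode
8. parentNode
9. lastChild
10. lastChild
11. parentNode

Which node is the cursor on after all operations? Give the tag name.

Answer: h1

Derivation:
After 1 (previousSibling): h2 (no-op, stayed)
After 2 (nextSibling): h2 (no-op, stayed)
After 3 (lastChild): h1
After 4 (parentNode): h2
After 5 (lastChild): h1
After 6 (firstChild): form
After 7 (parentNode): h1
After 8 (parentNode): h2
After 9 (lastChild): h1
After 10 (lastChild): form
After 11 (parentNode): h1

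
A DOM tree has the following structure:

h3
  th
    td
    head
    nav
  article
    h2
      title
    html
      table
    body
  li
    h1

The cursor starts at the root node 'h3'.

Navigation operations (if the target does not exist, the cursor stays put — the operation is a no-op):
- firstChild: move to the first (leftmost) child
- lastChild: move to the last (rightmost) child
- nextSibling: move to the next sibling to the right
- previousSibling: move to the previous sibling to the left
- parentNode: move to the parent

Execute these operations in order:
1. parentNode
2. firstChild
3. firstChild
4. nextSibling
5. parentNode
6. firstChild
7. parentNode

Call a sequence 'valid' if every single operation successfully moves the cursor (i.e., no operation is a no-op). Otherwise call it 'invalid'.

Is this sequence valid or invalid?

Answer: invalid

Derivation:
After 1 (parentNode): h3 (no-op, stayed)
After 2 (firstChild): th
After 3 (firstChild): td
After 4 (nextSibling): head
After 5 (parentNode): th
After 6 (firstChild): td
After 7 (parentNode): th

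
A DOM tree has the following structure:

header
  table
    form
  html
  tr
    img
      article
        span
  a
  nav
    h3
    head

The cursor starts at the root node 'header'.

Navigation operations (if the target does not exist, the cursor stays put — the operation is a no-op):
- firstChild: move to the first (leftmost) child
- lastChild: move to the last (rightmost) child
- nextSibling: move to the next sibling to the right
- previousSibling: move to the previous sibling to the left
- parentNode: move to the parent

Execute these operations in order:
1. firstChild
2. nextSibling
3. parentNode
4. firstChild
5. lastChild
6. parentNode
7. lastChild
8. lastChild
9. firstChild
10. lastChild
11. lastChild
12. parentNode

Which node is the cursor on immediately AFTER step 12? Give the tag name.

Answer: table

Derivation:
After 1 (firstChild): table
After 2 (nextSibling): html
After 3 (parentNode): header
After 4 (firstChild): table
After 5 (lastChild): form
After 6 (parentNode): table
After 7 (lastChild): form
After 8 (lastChild): form (no-op, stayed)
After 9 (firstChild): form (no-op, stayed)
After 10 (lastChild): form (no-op, stayed)
After 11 (lastChild): form (no-op, stayed)
After 12 (parentNode): table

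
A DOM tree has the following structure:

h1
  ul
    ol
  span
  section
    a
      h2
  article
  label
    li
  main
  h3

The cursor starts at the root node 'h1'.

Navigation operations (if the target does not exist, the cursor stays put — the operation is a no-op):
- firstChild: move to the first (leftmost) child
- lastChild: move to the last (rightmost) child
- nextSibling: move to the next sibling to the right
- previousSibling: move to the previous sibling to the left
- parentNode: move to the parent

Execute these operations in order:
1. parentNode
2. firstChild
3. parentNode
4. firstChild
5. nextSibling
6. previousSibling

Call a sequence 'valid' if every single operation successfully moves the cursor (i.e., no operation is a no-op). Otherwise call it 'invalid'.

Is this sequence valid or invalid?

After 1 (parentNode): h1 (no-op, stayed)
After 2 (firstChild): ul
After 3 (parentNode): h1
After 4 (firstChild): ul
After 5 (nextSibling): span
After 6 (previousSibling): ul

Answer: invalid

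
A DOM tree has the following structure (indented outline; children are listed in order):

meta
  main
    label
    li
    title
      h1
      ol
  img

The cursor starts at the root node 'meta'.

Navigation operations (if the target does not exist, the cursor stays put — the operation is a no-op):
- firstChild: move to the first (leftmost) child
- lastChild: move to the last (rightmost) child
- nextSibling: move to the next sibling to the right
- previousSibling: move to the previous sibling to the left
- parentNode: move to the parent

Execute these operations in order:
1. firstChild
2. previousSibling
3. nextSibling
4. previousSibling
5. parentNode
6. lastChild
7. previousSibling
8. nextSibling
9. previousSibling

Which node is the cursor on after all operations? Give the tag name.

After 1 (firstChild): main
After 2 (previousSibling): main (no-op, stayed)
After 3 (nextSibling): img
After 4 (previousSibling): main
After 5 (parentNode): meta
After 6 (lastChild): img
After 7 (previousSibling): main
After 8 (nextSibling): img
After 9 (previousSibling): main

Answer: main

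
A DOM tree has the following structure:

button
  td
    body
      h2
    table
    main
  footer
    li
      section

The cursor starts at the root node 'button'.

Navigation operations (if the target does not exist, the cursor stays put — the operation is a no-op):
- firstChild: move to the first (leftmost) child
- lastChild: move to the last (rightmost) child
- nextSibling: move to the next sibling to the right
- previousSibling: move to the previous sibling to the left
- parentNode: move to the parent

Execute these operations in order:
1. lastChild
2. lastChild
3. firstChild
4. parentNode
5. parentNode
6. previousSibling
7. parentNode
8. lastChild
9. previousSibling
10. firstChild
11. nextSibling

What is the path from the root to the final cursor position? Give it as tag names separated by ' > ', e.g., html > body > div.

Answer: button > td > table

Derivation:
After 1 (lastChild): footer
After 2 (lastChild): li
After 3 (firstChild): section
After 4 (parentNode): li
After 5 (parentNode): footer
After 6 (previousSibling): td
After 7 (parentNode): button
After 8 (lastChild): footer
After 9 (previousSibling): td
After 10 (firstChild): body
After 11 (nextSibling): table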